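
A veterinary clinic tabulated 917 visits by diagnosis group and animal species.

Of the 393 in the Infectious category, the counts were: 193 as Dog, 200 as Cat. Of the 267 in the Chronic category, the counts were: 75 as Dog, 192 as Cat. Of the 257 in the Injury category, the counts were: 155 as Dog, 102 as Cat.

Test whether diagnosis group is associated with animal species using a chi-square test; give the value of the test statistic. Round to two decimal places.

Row totals: 393, 267, 257. Column totals: 423, 494. Grand total N = 917.
Expected counts (row total × column total / N):
  Infectious, Dog: 393×423/917 = 181.286
  Infectious, Cat: 393×494/917 = 211.714
  Chronic, Dog: 267×423/917 = 123.164
  Chronic, Cat: 267×494/917 = 143.836
  Injury, Dog: 257×423/917 = 118.551
  Injury, Cat: 257×494/917 = 138.449
Contributions (O − E)²/E:
  (193 − 181.286)²/181.286 = 0.7569
  (200 − 211.714)²/211.714 = 0.6481
  (75 − 123.164)²/123.164 = 18.8348
  (192 − 143.836)²/143.836 = 16.1279
  (155 − 118.551)²/118.551 = 11.2064
  (102 − 138.449)²/138.449 = 9.5958
χ² = 0.7569 + 0.6481 + 18.8348 + 16.1279 + 11.2064 + 9.5958 = 57.17

57.17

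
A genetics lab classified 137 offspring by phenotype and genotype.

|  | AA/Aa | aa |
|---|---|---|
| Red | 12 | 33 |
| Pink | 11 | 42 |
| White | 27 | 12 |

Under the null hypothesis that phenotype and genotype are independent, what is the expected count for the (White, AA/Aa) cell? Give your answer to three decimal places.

Row total (White) = 39; column total (AA/Aa) = 50; grand total N = 137.
Expected count = (row total × column total) / N = 39 × 50 / 137 = 14.234.

14.234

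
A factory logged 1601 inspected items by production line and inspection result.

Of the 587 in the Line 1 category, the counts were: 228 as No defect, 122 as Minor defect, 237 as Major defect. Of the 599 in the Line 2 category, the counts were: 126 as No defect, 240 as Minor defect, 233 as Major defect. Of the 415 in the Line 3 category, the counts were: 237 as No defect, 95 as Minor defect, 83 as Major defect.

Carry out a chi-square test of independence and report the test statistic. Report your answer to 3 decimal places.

166.724

Row totals: 587, 599, 415. Column totals: 591, 457, 553. Grand total N = 1601.
Expected counts (row total × column total / N):
  Line 1, No defect: 587×591/1601 = 216.68770
  Line 1, Minor defect: 587×457/1601 = 167.55715
  Line 1, Major defect: 587×553/1601 = 202.75515
  Line 2, No defect: 599×591/1601 = 221.11743
  Line 2, Minor defect: 599×457/1601 = 170.98251
  Line 2, Major defect: 599×553/1601 = 206.90006
  Line 3, No defect: 415×591/1601 = 153.19488
  Line 3, Minor defect: 415×457/1601 = 118.46034
  Line 3, Major defect: 415×553/1601 = 143.34478
Contributions (O − E)²/E:
  (228 − 216.68770)²/216.68770 = 0.5906
  (122 − 167.55715)²/167.55715 = 12.3865
  (237 − 202.75515)²/202.75515 = 5.7839
  (126 − 221.11743)²/221.11743 = 40.9164
  (240 − 170.98251)²/170.98251 = 27.8591
  (233 − 206.90006)²/206.90006 = 3.2924
  (237 − 153.19488)²/153.19488 = 45.8455
  (95 − 118.46034)²/118.46034 = 4.6462
  (83 − 143.34478)²/143.34478 = 25.4037
χ² = 0.5906 + 12.3865 + 5.7839 + 40.9164 + 27.8591 + 3.2924 + 45.8455 + 4.6462 + 25.4037 = 166.724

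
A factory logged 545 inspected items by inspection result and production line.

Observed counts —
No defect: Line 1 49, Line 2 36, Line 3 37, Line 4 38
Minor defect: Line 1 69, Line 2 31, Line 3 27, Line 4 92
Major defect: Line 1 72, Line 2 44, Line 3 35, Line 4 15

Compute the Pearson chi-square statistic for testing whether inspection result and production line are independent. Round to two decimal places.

Row totals: 160, 219, 166. Column totals: 190, 111, 99, 145. Grand total N = 545.
Expected counts (row total × column total / N):
  No defect, Line 1: 160×190/545 = 55.780
  No defect, Line 2: 160×111/545 = 32.587
  No defect, Line 3: 160×99/545 = 29.064
  No defect, Line 4: 160×145/545 = 42.569
  Minor defect, Line 1: 219×190/545 = 76.349
  Minor defect, Line 2: 219×111/545 = 44.604
  Minor defect, Line 3: 219×99/545 = 39.782
  Minor defect, Line 4: 219×145/545 = 58.266
  Major defect, Line 1: 166×190/545 = 57.872
  Major defect, Line 2: 166×111/545 = 33.809
  Major defect, Line 3: 166×99/545 = 30.154
  Major defect, Line 4: 166×145/545 = 44.165
Contributions (O − E)²/E:
  (49 − 55.780)²/55.780 = 0.8241
  (36 − 32.587)²/32.587 = 0.3575
  (37 − 29.064)²/29.064 = 2.1669
  (38 − 42.569)²/42.569 = 0.4904
  (69 − 76.349)²/76.349 = 0.7074
  (31 − 44.604)²/44.604 = 4.1492
  (27 − 39.782)²/39.782 = 4.1069
  (92 − 58.266)²/58.266 = 19.5308
  (72 − 57.872)²/57.872 = 3.4490
  (44 − 33.809)²/33.809 = 3.0719
  (35 − 30.154)²/30.154 = 0.7788
  (15 − 44.165)²/44.165 = 19.2595
χ² = 0.8241 + 0.3575 + 2.1669 + 0.4904 + 0.7074 + 4.1492 + 4.1069 + 19.5308 + 3.4490 + 3.0719 + 0.7788 + 19.2595 = 58.89

58.89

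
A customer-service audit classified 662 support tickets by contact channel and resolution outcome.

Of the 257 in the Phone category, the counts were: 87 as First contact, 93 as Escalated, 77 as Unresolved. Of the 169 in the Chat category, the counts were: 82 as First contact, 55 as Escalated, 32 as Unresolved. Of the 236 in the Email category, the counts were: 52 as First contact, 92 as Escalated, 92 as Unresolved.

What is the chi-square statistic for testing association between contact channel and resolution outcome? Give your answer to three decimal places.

34.908

Row totals: 257, 169, 236. Column totals: 221, 240, 201. Grand total N = 662.
Expected counts (row total × column total / N):
  Phone, First contact: 257×221/662 = 85.7961
  Phone, Escalated: 257×240/662 = 93.1722
  Phone, Unresolved: 257×201/662 = 78.0317
  Chat, First contact: 169×221/662 = 56.4184
  Chat, Escalated: 169×240/662 = 61.2689
  Chat, Unresolved: 169×201/662 = 51.3127
  Email, First contact: 236×221/662 = 78.7855
  Email, Escalated: 236×240/662 = 85.5589
  Email, Unresolved: 236×201/662 = 71.6556
Contributions (O − E)²/E:
  (87 − 85.7961)²/85.7961 = 0.0169
  (93 − 93.1722)²/93.1722 = 0.0003
  (77 − 78.0317)²/78.0317 = 0.0136
  (82 − 56.4184)²/56.4184 = 11.5994
  (55 − 61.2689)²/61.2689 = 0.6414
  (32 − 51.3127)²/51.3127 = 7.2688
  (52 − 78.7855)²/78.7855 = 9.1065
  (92 − 85.5589)²/85.5589 = 0.4849
  (92 − 71.6556)²/71.6556 = 5.7762
χ² = 0.0169 + 0.0003 + 0.0136 + 11.5994 + 0.6414 + 7.2688 + 9.1065 + 0.4849 + 5.7762 = 34.908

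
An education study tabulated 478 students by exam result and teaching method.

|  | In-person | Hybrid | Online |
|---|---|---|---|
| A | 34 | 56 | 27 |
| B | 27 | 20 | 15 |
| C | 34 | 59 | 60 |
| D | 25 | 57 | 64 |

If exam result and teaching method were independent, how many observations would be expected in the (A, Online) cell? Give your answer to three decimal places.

Row total (A) = 117; column total (Online) = 166; grand total N = 478.
Expected count = (row total × column total) / N = 117 × 166 / 478 = 40.632.

40.632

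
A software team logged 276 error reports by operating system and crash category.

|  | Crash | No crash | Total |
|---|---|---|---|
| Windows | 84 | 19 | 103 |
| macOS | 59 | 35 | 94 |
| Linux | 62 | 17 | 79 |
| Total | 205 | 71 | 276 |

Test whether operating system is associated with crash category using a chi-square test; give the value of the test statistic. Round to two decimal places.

Grand total N = 276.
Expected counts (row total × column total / N):
  Windows, Crash: 103×205/276 = 76.504
  Windows, No crash: 103×71/276 = 26.496
  macOS, Crash: 94×205/276 = 69.819
  macOS, No crash: 94×71/276 = 24.181
  Linux, Crash: 79×205/276 = 58.678
  Linux, No crash: 79×71/276 = 20.322
Contributions (O − E)²/E:
  (84 − 76.504)²/76.504 = 0.7345
  (19 − 26.496)²/26.496 = 2.1207
  (59 − 69.819)²/69.819 = 1.6765
  (35 − 24.181)²/24.181 = 4.8406
  (62 − 58.678)²/58.678 = 0.1881
  (17 − 20.322)²/20.322 = 0.5430
χ² = 0.7345 + 2.1207 + 1.6765 + 4.8406 + 0.1881 + 0.5430 = 10.10

10.10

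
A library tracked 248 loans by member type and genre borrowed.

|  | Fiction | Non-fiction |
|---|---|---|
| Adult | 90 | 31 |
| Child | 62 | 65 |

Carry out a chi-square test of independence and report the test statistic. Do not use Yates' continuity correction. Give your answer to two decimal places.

17.06

Row totals: 121, 127. Column totals: 152, 96. Grand total N = 248.
Expected counts (row total × column total / N):
  Adult, Fiction: 121×152/248 = 74.1613
  Adult, Non-fiction: 121×96/248 = 46.8387
  Child, Fiction: 127×152/248 = 77.8387
  Child, Non-fiction: 127×96/248 = 49.1613
Contributions (O − E)²/E:
  (90 − 74.1613)²/74.1613 = 3.3827
  (31 − 46.8387)²/46.8387 = 5.3559
  (62 − 77.8387)²/77.8387 = 3.2229
  (65 − 49.1613)²/49.1613 = 5.1029
χ² = 3.3827 + 5.3559 + 3.2229 + 5.1029 = 17.06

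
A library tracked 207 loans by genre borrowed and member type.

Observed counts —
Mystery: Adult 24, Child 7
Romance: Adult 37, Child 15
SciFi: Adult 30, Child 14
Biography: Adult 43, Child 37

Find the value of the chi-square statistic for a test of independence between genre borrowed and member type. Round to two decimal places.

7.58

Row totals: 31, 52, 44, 80. Column totals: 134, 73. Grand total N = 207.
Expected counts (row total × column total / N):
  Mystery, Adult: 31×134/207 = 20.068
  Mystery, Child: 31×73/207 = 10.932
  Romance, Adult: 52×134/207 = 33.662
  Romance, Child: 52×73/207 = 18.338
  SciFi, Adult: 44×134/207 = 28.483
  SciFi, Child: 44×73/207 = 15.517
  Biography, Adult: 80×134/207 = 51.787
  Biography, Child: 80×73/207 = 28.213
Contributions (O − E)²/E:
  (24 − 20.068)²/20.068 = 0.7704
  (7 − 10.932)²/10.932 = 1.4143
  (37 − 33.662)²/33.662 = 0.3310
  (15 − 18.338)²/18.338 = 0.6076
  (30 − 28.483)²/28.483 = 0.0808
  (14 − 15.517)²/15.517 = 0.1483
  (43 − 51.787)²/51.787 = 1.4909
  (37 − 28.213)²/28.213 = 2.7367
χ² = 0.7704 + 1.4143 + 0.3310 + 0.6076 + 0.0808 + 0.1483 + 1.4909 + 2.7367 = 7.58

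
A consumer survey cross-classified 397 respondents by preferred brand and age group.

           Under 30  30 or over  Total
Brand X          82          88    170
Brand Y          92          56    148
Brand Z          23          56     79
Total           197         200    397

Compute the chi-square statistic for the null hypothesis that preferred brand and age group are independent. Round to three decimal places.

22.732

Grand total N = 397.
Expected counts (row total × column total / N):
  Brand X, Under 30: 170×197/397 = 84.3577
  Brand X, 30 or over: 170×200/397 = 85.6423
  Brand Y, Under 30: 148×197/397 = 73.4408
  Brand Y, 30 or over: 148×200/397 = 74.5592
  Brand Z, Under 30: 79×197/397 = 39.2015
  Brand Z, 30 or over: 79×200/397 = 39.7985
Contributions (O − E)²/E:
  (82 − 84.3577)²/84.3577 = 0.0659
  (88 − 85.6423)²/85.6423 = 0.0649
  (92 − 73.4408)²/73.4408 = 4.6901
  (56 − 74.5592)²/74.5592 = 4.6197
  (23 − 39.2015)²/39.2015 = 6.6959
  (56 − 39.7985)²/39.7985 = 6.5954
χ² = 0.0659 + 0.0649 + 4.6901 + 4.6197 + 6.6959 + 6.5954 = 22.732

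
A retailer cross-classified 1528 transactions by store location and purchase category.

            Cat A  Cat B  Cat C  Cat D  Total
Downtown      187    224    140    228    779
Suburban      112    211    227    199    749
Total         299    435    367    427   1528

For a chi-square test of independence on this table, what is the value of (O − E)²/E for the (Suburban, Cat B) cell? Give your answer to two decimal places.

0.02

Row total (Suburban) = 749; column total (Cat B) = 435; N = 1528.
Expected count E = 749 × 435 / 1528 = 213.230.
Contribution = (O − E)²/E = (211 − 213.230)² / 213.230 = 0.02.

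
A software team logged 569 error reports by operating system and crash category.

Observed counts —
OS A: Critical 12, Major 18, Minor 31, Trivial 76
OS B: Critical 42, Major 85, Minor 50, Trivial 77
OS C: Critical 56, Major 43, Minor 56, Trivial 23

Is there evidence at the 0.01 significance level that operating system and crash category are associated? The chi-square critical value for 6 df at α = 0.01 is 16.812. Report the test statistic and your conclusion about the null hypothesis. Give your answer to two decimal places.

Row totals: 137, 254, 178. Column totals: 110, 146, 137, 176. Grand total N = 569.
Expected counts (row total × column total / N):
  OS A, Critical: 137×110/569 = 26.485
  OS A, Major: 137×146/569 = 35.153
  OS A, Minor: 137×137/569 = 32.986
  OS A, Trivial: 137×176/569 = 42.376
  OS B, Critical: 254×110/569 = 49.104
  OS B, Major: 254×146/569 = 65.174
  OS B, Minor: 254×137/569 = 61.156
  OS B, Trivial: 254×176/569 = 78.566
  OS C, Critical: 178×110/569 = 34.411
  OS C, Major: 178×146/569 = 45.673
  OS C, Minor: 178×137/569 = 42.858
  OS C, Trivial: 178×176/569 = 55.058
Contributions (O − E)²/E:
  (12 − 26.485)²/26.485 = 7.9220
  (18 − 35.153)²/35.153 = 8.3699
  (31 − 32.986)²/32.986 = 0.1196
  (76 − 42.376)²/42.376 = 26.6796
  (42 − 49.104)²/49.104 = 1.0278
  (85 − 65.174)²/65.174 = 6.0311
  (50 − 61.156)²/61.156 = 2.0351
  (77 − 78.566)²/78.566 = 0.0312
  (56 − 34.411)²/34.411 = 13.5446
  (43 − 45.673)²/45.673 = 0.1564
  (56 − 42.858)²/42.858 = 4.0299
  (23 − 55.058)²/55.058 = 18.6660
χ² = 7.9220 + 8.3699 + 0.1196 + 26.6796 + 1.0278 + 6.0311 + 2.0351 + 0.0312 + 13.5446 + 0.1564 + 4.0299 + 18.6660 = 88.61
df = (3−1)(4−1) = 6. Since 88.61 > 16.812, reject the null hypothesis of independence at α = 0.01.

88.61; reject H₀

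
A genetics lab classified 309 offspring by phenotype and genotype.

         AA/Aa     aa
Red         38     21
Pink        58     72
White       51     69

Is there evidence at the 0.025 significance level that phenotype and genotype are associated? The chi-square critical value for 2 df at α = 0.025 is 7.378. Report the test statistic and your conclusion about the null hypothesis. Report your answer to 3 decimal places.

Row totals: 59, 130, 120. Column totals: 147, 162. Grand total N = 309.
Expected counts (row total × column total / N):
  Red, AA/Aa: 59×147/309 = 28.06796
  Red, aa: 59×162/309 = 30.93204
  Pink, AA/Aa: 130×147/309 = 61.84466
  Pink, aa: 130×162/309 = 68.15534
  White, AA/Aa: 120×147/309 = 57.08738
  White, aa: 120×162/309 = 62.91262
Contributions (O − E)²/E:
  (38 − 28.06796)²/28.06796 = 3.5145
  (21 − 30.93204)²/30.93204 = 3.1891
  (58 − 61.84466)²/61.84466 = 0.2390
  (72 − 68.15534)²/68.15534 = 0.2169
  (51 − 57.08738)²/57.08738 = 0.6491
  (69 − 62.91262)²/62.91262 = 0.5890
χ² = 3.5145 + 3.1891 + 0.2390 + 0.2169 + 0.6491 + 0.5890 = 8.398
df = (3−1)(2−1) = 2. Since 8.398 > 7.378, reject the null hypothesis of independence at α = 0.025.

8.398; reject H₀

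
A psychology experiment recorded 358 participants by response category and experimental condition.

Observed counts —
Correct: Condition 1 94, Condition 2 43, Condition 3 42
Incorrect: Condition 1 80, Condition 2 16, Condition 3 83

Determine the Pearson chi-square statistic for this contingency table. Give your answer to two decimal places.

Row totals: 179, 179. Column totals: 174, 59, 125. Grand total N = 358.
Expected counts (row total × column total / N):
  Correct, Condition 1: 179×174/358 = 87.000
  Correct, Condition 2: 179×59/358 = 29.500
  Correct, Condition 3: 179×125/358 = 62.500
  Incorrect, Condition 1: 179×174/358 = 87.000
  Incorrect, Condition 2: 179×59/358 = 29.500
  Incorrect, Condition 3: 179×125/358 = 62.500
Contributions (O − E)²/E:
  (94 − 87.000)²/87.000 = 0.5632
  (43 − 29.500)²/29.500 = 6.1780
  (42 − 62.500)²/62.500 = 6.7240
  (80 − 87.000)²/87.000 = 0.5632
  (16 − 29.500)²/29.500 = 6.1780
  (83 − 62.500)²/62.500 = 6.7240
χ² = 0.5632 + 6.1780 + 6.7240 + 0.5632 + 6.1780 + 6.7240 = 26.93

26.93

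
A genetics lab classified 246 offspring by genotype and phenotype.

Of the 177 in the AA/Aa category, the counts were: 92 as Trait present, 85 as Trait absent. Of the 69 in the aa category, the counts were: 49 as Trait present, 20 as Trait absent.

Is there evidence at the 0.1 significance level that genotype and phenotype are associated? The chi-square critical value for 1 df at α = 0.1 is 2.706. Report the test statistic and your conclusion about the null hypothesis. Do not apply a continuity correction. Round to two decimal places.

Row totals: 177, 69. Column totals: 141, 105. Grand total N = 246.
Expected counts (row total × column total / N):
  AA/Aa, Trait present: 177×141/246 = 101.451
  AA/Aa, Trait absent: 177×105/246 = 75.549
  aa, Trait present: 69×141/246 = 39.549
  aa, Trait absent: 69×105/246 = 29.451
Contributions (O − E)²/E:
  (92 − 101.451)²/101.451 = 0.8804
  (85 − 75.549)²/75.549 = 1.1823
  (49 − 39.549)²/39.549 = 2.2585
  (20 − 29.451)²/29.451 = 3.0329
χ² = 0.8804 + 1.1823 + 2.2585 + 3.0329 = 7.35
df = (2−1)(2−1) = 1. Since 7.35 > 2.706, reject the null hypothesis of independence at α = 0.1.

7.35; reject H₀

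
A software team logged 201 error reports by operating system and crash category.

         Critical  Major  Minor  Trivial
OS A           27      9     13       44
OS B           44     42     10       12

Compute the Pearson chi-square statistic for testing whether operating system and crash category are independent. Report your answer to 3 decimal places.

Row totals: 93, 108. Column totals: 71, 51, 23, 56. Grand total N = 201.
Expected counts (row total × column total / N):
  OS A, Critical: 93×71/201 = 32.8507
  OS A, Major: 93×51/201 = 23.5970
  OS A, Minor: 93×23/201 = 10.6418
  OS A, Trivial: 93×56/201 = 25.9104
  OS B, Critical: 108×71/201 = 38.1493
  OS B, Major: 108×51/201 = 27.4030
  OS B, Minor: 108×23/201 = 12.3582
  OS B, Trivial: 108×56/201 = 30.0896
Contributions (O − E)²/E:
  (27 − 32.8507)²/32.8507 = 1.0420
  (9 − 23.5970)²/23.5970 = 9.0296
  (13 − 10.6418)²/10.6418 = 0.5226
  (44 − 25.9104)²/25.9104 = 12.6294
  (44 − 38.1493)²/38.1493 = 0.8973
  (42 − 27.4030)²/27.4030 = 7.7755
  (10 − 12.3582)²/12.3582 = 0.4500
  (12 − 30.0896)²/30.0896 = 10.8753
χ² = 1.0420 + 9.0296 + 0.5226 + 12.6294 + 0.8973 + 7.7755 + 0.4500 + 10.8753 = 43.222

43.222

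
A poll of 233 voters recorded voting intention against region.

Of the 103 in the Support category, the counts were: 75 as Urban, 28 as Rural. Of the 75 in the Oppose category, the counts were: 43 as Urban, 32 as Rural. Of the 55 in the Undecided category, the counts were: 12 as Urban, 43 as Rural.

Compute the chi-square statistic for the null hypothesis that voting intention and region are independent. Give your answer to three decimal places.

Row totals: 103, 75, 55. Column totals: 130, 103. Grand total N = 233.
Expected counts (row total × column total / N):
  Support, Urban: 103×130/233 = 57.4678
  Support, Rural: 103×103/233 = 45.5322
  Oppose, Urban: 75×130/233 = 41.8455
  Oppose, Rural: 75×103/233 = 33.1545
  Undecided, Urban: 55×130/233 = 30.6867
  Undecided, Rural: 55×103/233 = 24.3133
Contributions (O − E)²/E:
  (75 − 57.4678)²/57.4678 = 5.3487
  (28 − 45.5322)²/45.5322 = 6.7508
  (43 − 41.8455)²/41.8455 = 0.0319
  (32 − 33.1545)²/33.1545 = 0.0402
  (12 − 30.6867)²/30.6867 = 11.3793
  (43 − 24.3133)²/24.3133 = 14.3622
χ² = 5.3487 + 6.7508 + 0.0319 + 0.0402 + 11.3793 + 14.3622 = 37.913

37.913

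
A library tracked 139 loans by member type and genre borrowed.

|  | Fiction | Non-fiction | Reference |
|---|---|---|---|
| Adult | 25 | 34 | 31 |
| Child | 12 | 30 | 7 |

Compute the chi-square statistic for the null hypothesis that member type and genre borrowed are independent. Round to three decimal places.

8.633

Row totals: 90, 49. Column totals: 37, 64, 38. Grand total N = 139.
Expected counts (row total × column total / N):
  Adult, Fiction: 90×37/139 = 23.9568
  Adult, Non-fiction: 90×64/139 = 41.4388
  Adult, Reference: 90×38/139 = 24.6043
  Child, Fiction: 49×37/139 = 13.0432
  Child, Non-fiction: 49×64/139 = 22.5612
  Child, Reference: 49×38/139 = 13.3957
Contributions (O − E)²/E:
  (25 − 23.9568)²/23.9568 = 0.0454
  (34 − 41.4388)²/41.4388 = 1.3354
  (31 − 24.6043)²/24.6043 = 1.6625
  (12 − 13.0432)²/13.0432 = 0.0834
  (30 − 22.5612)²/22.5612 = 2.4527
  (7 − 13.3957)²/13.3957 = 3.0536
χ² = 0.0454 + 1.3354 + 1.6625 + 0.0834 + 2.4527 + 3.0536 = 8.633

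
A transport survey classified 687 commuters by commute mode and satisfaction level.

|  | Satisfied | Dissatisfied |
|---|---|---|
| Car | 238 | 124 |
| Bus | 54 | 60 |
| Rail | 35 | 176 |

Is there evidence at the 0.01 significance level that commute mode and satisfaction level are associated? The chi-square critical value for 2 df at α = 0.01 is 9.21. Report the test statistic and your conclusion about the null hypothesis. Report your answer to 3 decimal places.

Row totals: 362, 114, 211. Column totals: 327, 360. Grand total N = 687.
Expected counts (row total × column total / N):
  Car, Satisfied: 362×327/687 = 172.3057
  Car, Dissatisfied: 362×360/687 = 189.6943
  Bus, Satisfied: 114×327/687 = 54.2620
  Bus, Dissatisfied: 114×360/687 = 59.7380
  Rail, Satisfied: 211×327/687 = 100.4323
  Rail, Dissatisfied: 211×360/687 = 110.5677
Contributions (O − E)²/E:
  (238 − 172.3057)²/172.3057 = 25.0470
  (124 − 189.6943)²/189.6943 = 22.7510
  (54 − 54.2620)²/54.2620 = 0.0013
  (60 − 59.7380)²/59.7380 = 0.0011
  (35 − 100.4323)²/100.4323 = 42.6296
  (176 − 110.5677)²/110.5677 = 38.7218
χ² = 25.0470 + 22.7510 + 0.0013 + 0.0011 + 42.6296 + 38.7218 = 129.152
df = (3−1)(2−1) = 2. Since 129.152 > 9.21, reject the null hypothesis of independence at α = 0.01.

129.152; reject H₀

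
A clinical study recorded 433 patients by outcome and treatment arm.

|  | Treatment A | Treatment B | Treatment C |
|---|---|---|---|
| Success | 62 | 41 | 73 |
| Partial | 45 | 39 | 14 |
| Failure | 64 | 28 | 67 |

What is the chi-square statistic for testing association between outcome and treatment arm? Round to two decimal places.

30.28

Row totals: 176, 98, 159. Column totals: 171, 108, 154. Grand total N = 433.
Expected counts (row total × column total / N):
  Success, Treatment A: 176×171/433 = 69.5058
  Success, Treatment B: 176×108/433 = 43.8984
  Success, Treatment C: 176×154/433 = 62.5958
  Partial, Treatment A: 98×171/433 = 38.7021
  Partial, Treatment B: 98×108/433 = 24.4434
  Partial, Treatment C: 98×154/433 = 34.8545
  Failure, Treatment A: 159×171/433 = 62.7921
  Failure, Treatment B: 159×108/433 = 39.6582
  Failure, Treatment C: 159×154/433 = 56.5497
Contributions (O − E)²/E:
  (62 − 69.5058)²/69.5058 = 0.8105
  (41 − 43.8984)²/43.8984 = 0.1914
  (73 − 62.5958)²/62.5958 = 1.7293
  (45 − 38.7021)²/38.7021 = 1.0248
  (39 − 24.4434)²/24.4434 = 8.6688
  (14 − 34.8545)²/34.8545 = 12.4779
  (64 − 62.7921)²/62.7921 = 0.0232
  (28 − 39.6582)²/39.6582 = 3.4271
  (67 − 56.5497)²/56.5497 = 1.9312
χ² = 0.8105 + 0.1914 + 1.7293 + 1.0248 + 8.6688 + 12.4779 + 0.0232 + 3.4271 + 1.9312 = 30.28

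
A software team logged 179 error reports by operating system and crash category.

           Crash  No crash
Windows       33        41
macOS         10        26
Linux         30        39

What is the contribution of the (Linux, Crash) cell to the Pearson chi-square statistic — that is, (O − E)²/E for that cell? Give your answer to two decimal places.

0.12

Row total (Linux) = 69; column total (Crash) = 73; N = 179.
Expected count E = 69 × 73 / 179 = 28.140.
Contribution = (O − E)²/E = (30 − 28.140)² / 28.140 = 0.12.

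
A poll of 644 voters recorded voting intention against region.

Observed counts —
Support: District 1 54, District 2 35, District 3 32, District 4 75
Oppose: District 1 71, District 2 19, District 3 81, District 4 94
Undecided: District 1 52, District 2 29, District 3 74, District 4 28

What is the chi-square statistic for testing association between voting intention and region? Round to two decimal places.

Row totals: 196, 265, 183. Column totals: 177, 83, 187, 197. Grand total N = 644.
Expected counts (row total × column total / N):
  Support, District 1: 196×177/644 = 53.8696
  Support, District 2: 196×83/644 = 25.2609
  Support, District 3: 196×187/644 = 56.9130
  Support, District 4: 196×197/644 = 59.9565
  Oppose, District 1: 265×177/644 = 72.8339
  Oppose, District 2: 265×83/644 = 34.1537
  Oppose, District 3: 265×187/644 = 76.9488
  Oppose, District 4: 265×197/644 = 81.0637
  Undecided, District 1: 183×177/644 = 50.2966
  Undecided, District 2: 183×83/644 = 23.5854
  Undecided, District 3: 183×187/644 = 53.1382
  Undecided, District 4: 183×197/644 = 55.9798
Contributions (O − E)²/E:
  (54 − 53.8696)²/53.8696 = 0.0003
  (35 − 25.2609)²/25.2609 = 3.7548
  (32 − 56.9130)²/56.9130 = 10.9054
  (75 − 59.9565)²/59.9565 = 3.7745
  (71 − 72.8339)²/72.8339 = 0.0462
  (19 − 34.1537)²/34.1537 = 6.7236
  (81 − 76.9488)²/76.9488 = 0.2133
  (94 − 81.0637)²/81.0637 = 2.0644
  (52 − 50.2966)²/50.2966 = 0.0577
  (29 − 23.5854)²/23.5854 = 1.2431
  (74 − 53.1382)²/53.1382 = 8.1902
  (28 − 55.9798)²/55.9798 = 13.9849
χ² = 0.0003 + 3.7548 + 10.9054 + 3.7745 + 0.0462 + 6.7236 + 0.2133 + 2.0644 + 0.0577 + 1.2431 + 8.1902 + 13.9849 = 50.96

50.96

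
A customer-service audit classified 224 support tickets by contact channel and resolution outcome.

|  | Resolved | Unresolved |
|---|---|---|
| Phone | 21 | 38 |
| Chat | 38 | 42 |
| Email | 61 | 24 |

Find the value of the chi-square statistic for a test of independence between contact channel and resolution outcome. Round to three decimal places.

Row totals: 59, 80, 85. Column totals: 120, 104. Grand total N = 224.
Expected counts (row total × column total / N):
  Phone, Resolved: 59×120/224 = 31.6071
  Phone, Unresolved: 59×104/224 = 27.3929
  Chat, Resolved: 80×120/224 = 42.8571
  Chat, Unresolved: 80×104/224 = 37.1429
  Email, Resolved: 85×120/224 = 45.5357
  Email, Unresolved: 85×104/224 = 39.4643
Contributions (O − E)²/E:
  (21 − 31.6071)²/31.6071 = 3.5597
  (38 − 27.3929)²/27.3929 = 4.1073
  (38 − 42.8571)²/42.8571 = 0.5505
  (42 − 37.1429)²/37.1429 = 0.6352
  (61 − 45.5357)²/45.5357 = 5.2518
  (24 − 39.4643)²/39.4643 = 6.0598
χ² = 3.5597 + 4.1073 + 0.5505 + 0.6352 + 5.2518 + 6.0598 = 20.164

20.164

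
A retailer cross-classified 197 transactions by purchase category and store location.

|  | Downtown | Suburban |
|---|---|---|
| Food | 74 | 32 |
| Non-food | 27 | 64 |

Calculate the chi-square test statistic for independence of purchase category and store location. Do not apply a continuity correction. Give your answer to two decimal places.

31.58

Row totals: 106, 91. Column totals: 101, 96. Grand total N = 197.
Expected counts (row total × column total / N):
  Food, Downtown: 106×101/197 = 54.345
  Food, Suburban: 106×96/197 = 51.655
  Non-food, Downtown: 91×101/197 = 46.655
  Non-food, Suburban: 91×96/197 = 44.345
Contributions (O − E)²/E:
  (74 − 54.345)²/54.345 = 7.1086
  (32 − 51.655)²/51.655 = 7.4788
  (27 − 46.655)²/46.655 = 8.2803
  (64 − 44.345)²/44.345 = 8.7117
χ² = 7.1086 + 7.4788 + 8.2803 + 8.7117 = 31.58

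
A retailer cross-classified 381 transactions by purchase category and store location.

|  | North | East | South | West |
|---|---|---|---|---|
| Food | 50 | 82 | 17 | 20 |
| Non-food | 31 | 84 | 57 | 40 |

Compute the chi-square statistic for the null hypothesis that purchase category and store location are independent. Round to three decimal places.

Row totals: 169, 212. Column totals: 81, 166, 74, 60. Grand total N = 381.
Expected counts (row total × column total / N):
  Food, North: 169×81/381 = 35.92913
  Food, East: 169×166/381 = 73.63255
  Food, South: 169×74/381 = 32.82415
  Food, West: 169×60/381 = 26.61417
  Non-food, North: 212×81/381 = 45.07087
  Non-food, East: 212×166/381 = 92.36745
  Non-food, South: 212×74/381 = 41.17585
  Non-food, West: 212×60/381 = 33.38583
Contributions (O − E)²/E:
  (50 − 35.92913)²/35.92913 = 5.5106
  (82 − 73.63255)²/73.63255 = 0.9509
  (17 − 32.82415)²/32.82415 = 7.6286
  (20 − 26.61417)²/26.61417 = 1.6438
  (31 − 45.07087)²/45.07087 = 4.3928
  (84 − 92.36745)²/92.36745 = 0.7580
  (57 − 41.17585)²/41.17585 = 6.0813
  (40 − 33.38583)²/33.38583 = 1.3104
χ² = 5.5106 + 0.9509 + 7.6286 + 1.6438 + 4.3928 + 0.7580 + 6.0813 + 1.3104 = 28.276

28.276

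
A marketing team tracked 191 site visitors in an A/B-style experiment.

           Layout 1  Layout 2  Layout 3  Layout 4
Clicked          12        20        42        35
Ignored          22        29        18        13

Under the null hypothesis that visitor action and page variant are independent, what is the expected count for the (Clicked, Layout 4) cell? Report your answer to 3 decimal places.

Row total (Clicked) = 109; column total (Layout 4) = 48; grand total N = 191.
Expected count = (row total × column total) / N = 109 × 48 / 191 = 27.393.

27.393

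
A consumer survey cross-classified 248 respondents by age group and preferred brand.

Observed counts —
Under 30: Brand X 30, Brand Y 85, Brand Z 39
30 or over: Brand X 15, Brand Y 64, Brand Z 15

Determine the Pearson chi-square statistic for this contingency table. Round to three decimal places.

4.366

Row totals: 154, 94. Column totals: 45, 149, 54. Grand total N = 248.
Expected counts (row total × column total / N):
  Under 30, Brand X: 154×45/248 = 27.9435
  Under 30, Brand Y: 154×149/248 = 92.5242
  Under 30, Brand Z: 154×54/248 = 33.5323
  30 or over, Brand X: 94×45/248 = 17.0565
  30 or over, Brand Y: 94×149/248 = 56.4758
  30 or over, Brand Z: 94×54/248 = 20.4677
Contributions (O − E)²/E:
  (30 − 27.9435)²/27.9435 = 0.1513
  (85 − 92.5242)²/92.5242 = 0.6119
  (39 − 33.5323)²/33.5323 = 0.8916
  (15 − 17.0565)²/17.0565 = 0.2480
  (64 − 56.4758)²/56.4758 = 1.0024
  (15 − 20.4677)²/20.4677 = 1.4606
χ² = 0.1513 + 0.6119 + 0.8916 + 0.2480 + 1.0024 + 1.4606 = 4.366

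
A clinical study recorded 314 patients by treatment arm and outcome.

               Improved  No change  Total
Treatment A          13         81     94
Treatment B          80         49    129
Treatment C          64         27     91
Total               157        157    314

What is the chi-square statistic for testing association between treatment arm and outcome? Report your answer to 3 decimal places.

71.685

Grand total N = 314.
Expected counts (row total × column total / N):
  Treatment A, Improved: 94×157/314 = 47.0000
  Treatment A, No change: 94×157/314 = 47.0000
  Treatment B, Improved: 129×157/314 = 64.5000
  Treatment B, No change: 129×157/314 = 64.5000
  Treatment C, Improved: 91×157/314 = 45.5000
  Treatment C, No change: 91×157/314 = 45.5000
Contributions (O − E)²/E:
  (13 − 47.0000)²/47.0000 = 24.5957
  (81 − 47.0000)²/47.0000 = 24.5957
  (80 − 64.5000)²/64.5000 = 3.7248
  (49 − 64.5000)²/64.5000 = 3.7248
  (64 − 45.5000)²/45.5000 = 7.5220
  (27 − 45.5000)²/45.5000 = 7.5220
χ² = 24.5957 + 24.5957 + 3.7248 + 3.7248 + 7.5220 + 7.5220 = 71.685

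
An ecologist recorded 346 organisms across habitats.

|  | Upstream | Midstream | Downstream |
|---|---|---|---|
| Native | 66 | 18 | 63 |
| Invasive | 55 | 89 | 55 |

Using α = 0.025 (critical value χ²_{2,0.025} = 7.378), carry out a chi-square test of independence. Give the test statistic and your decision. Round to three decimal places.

41.783; reject H₀

Row totals: 147, 199. Column totals: 121, 107, 118. Grand total N = 346.
Expected counts (row total × column total / N):
  Native, Upstream: 147×121/346 = 51.40751
  Native, Midstream: 147×107/346 = 45.45954
  Native, Downstream: 147×118/346 = 50.13295
  Invasive, Upstream: 199×121/346 = 69.59249
  Invasive, Midstream: 199×107/346 = 61.54046
  Invasive, Downstream: 199×118/346 = 67.86705
Contributions (O − E)²/E:
  (66 − 51.40751)²/51.40751 = 4.1422
  (18 − 45.45954)²/45.45954 = 16.5868
  (63 − 50.13295)²/50.13295 = 3.3024
  (55 − 69.59249)²/69.59249 = 3.0598
  (89 − 61.54046)²/61.54046 = 12.2525
  (55 − 67.86705)²/67.86705 = 2.4395
χ² = 4.1422 + 16.5868 + 3.3024 + 3.0598 + 12.2525 + 2.4395 = 41.783
df = (2−1)(3−1) = 2. Since 41.783 > 7.378, reject the null hypothesis of independence at α = 0.025.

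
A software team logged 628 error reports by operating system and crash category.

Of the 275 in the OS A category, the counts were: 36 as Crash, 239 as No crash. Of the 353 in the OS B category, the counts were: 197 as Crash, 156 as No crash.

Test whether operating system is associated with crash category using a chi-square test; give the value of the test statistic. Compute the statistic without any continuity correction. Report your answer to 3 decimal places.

Row totals: 275, 353. Column totals: 233, 395. Grand total N = 628.
Expected counts (row total × column total / N):
  OS A, Crash: 275×233/628 = 102.0303
  OS A, No crash: 275×395/628 = 172.9697
  OS B, Crash: 353×233/628 = 130.9697
  OS B, No crash: 353×395/628 = 222.0303
Contributions (O − E)²/E:
  (36 − 102.0303)²/102.0303 = 42.7324
  (239 − 172.9697)²/172.9697 = 25.2067
  (197 − 130.9697)²/130.9697 = 33.2901
  (156 − 222.0303)²/222.0303 = 19.6370
χ² = 42.7324 + 25.2067 + 33.2901 + 19.6370 = 120.866

120.866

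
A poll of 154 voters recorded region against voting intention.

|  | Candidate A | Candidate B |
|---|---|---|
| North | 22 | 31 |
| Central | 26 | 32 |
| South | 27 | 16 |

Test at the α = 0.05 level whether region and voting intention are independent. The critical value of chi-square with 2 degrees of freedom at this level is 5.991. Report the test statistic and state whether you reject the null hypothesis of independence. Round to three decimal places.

4.862; fail to reject H₀

Row totals: 53, 58, 43. Column totals: 75, 79. Grand total N = 154.
Expected counts (row total × column total / N):
  North, Candidate A: 53×75/154 = 25.8117
  North, Candidate B: 53×79/154 = 27.1883
  Central, Candidate A: 58×75/154 = 28.2468
  Central, Candidate B: 58×79/154 = 29.7532
  South, Candidate A: 43×75/154 = 20.9416
  South, Candidate B: 43×79/154 = 22.0584
Contributions (O − E)²/E:
  (22 − 25.8117)²/25.8117 = 0.5629
  (31 − 27.1883)²/27.1883 = 0.5344
  (26 − 28.2468)²/28.2468 = 0.1787
  (32 − 29.7532)²/29.7532 = 0.1697
  (27 − 20.9416)²/20.9416 = 1.7527
  (16 − 22.0584)²/22.0584 = 1.6640
χ² = 0.5629 + 0.5344 + 0.1787 + 0.1697 + 1.7527 + 1.6640 = 4.862
df = (3−1)(2−1) = 2. Since 4.862 < 5.991, fail to reject the null hypothesis of independence at α = 0.05.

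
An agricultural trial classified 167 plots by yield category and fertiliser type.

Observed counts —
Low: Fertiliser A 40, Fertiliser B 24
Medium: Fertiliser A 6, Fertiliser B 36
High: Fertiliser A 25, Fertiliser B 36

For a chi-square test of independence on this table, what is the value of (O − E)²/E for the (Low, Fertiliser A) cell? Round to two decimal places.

Row total (Low) = 64; column total (Fertiliser A) = 71; N = 167.
Expected count E = 64 × 71 / 167 = 27.210.
Contribution = (O − E)²/E = (40 − 27.210)² / 27.210 = 6.01.

6.01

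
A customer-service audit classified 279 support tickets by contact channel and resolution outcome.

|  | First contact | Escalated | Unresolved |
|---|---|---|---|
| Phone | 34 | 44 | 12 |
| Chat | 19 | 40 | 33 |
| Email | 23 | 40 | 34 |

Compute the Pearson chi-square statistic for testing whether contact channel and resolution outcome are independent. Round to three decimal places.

Row totals: 90, 92, 97. Column totals: 76, 124, 79. Grand total N = 279.
Expected counts (row total × column total / N):
  Phone, First contact: 90×76/279 = 24.5161
  Phone, Escalated: 90×124/279 = 40.0000
  Phone, Unresolved: 90×79/279 = 25.4839
  Chat, First contact: 92×76/279 = 25.0609
  Chat, Escalated: 92×124/279 = 40.8889
  Chat, Unresolved: 92×79/279 = 26.0502
  Email, First contact: 97×76/279 = 26.4229
  Email, Escalated: 97×124/279 = 43.1111
  Email, Unresolved: 97×79/279 = 27.4659
Contributions (O − E)²/E:
  (34 − 24.5161)²/24.5161 = 3.6688
  (44 − 40.0000)²/40.0000 = 0.4000
  (12 − 25.4839)²/25.4839 = 7.1345
  (19 − 25.0609)²/25.0609 = 1.4658
  (40 − 40.8889)²/40.8889 = 0.0193
  (33 − 26.0502)²/26.0502 = 1.8541
  (23 − 26.4229)²/26.4229 = 0.4434
  (40 − 43.1111)²/43.1111 = 0.2245
  (34 − 27.4659)²/27.4659 = 1.5545
χ² = 3.6688 + 0.4000 + 7.1345 + 1.4658 + 0.0193 + 1.8541 + 0.4434 + 0.2245 + 1.5545 = 16.765

16.765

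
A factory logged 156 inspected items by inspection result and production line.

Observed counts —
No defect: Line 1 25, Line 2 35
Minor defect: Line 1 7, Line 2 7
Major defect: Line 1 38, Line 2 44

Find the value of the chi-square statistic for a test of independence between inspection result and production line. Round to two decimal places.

0.47

Row totals: 60, 14, 82. Column totals: 70, 86. Grand total N = 156.
Expected counts (row total × column total / N):
  No defect, Line 1: 60×70/156 = 26.923
  No defect, Line 2: 60×86/156 = 33.077
  Minor defect, Line 1: 14×70/156 = 6.282
  Minor defect, Line 2: 14×86/156 = 7.718
  Major defect, Line 1: 82×70/156 = 36.795
  Major defect, Line 2: 82×86/156 = 45.205
Contributions (O − E)²/E:
  (25 − 26.923)²/26.923 = 0.1374
  (35 − 33.077)²/33.077 = 0.1118
  (7 − 6.282)²/6.282 = 0.0821
  (7 − 7.718)²/7.718 = 0.0668
  (38 − 36.795)²/36.795 = 0.0395
  (44 − 45.205)²/45.205 = 0.0321
χ² = 0.1374 + 0.1118 + 0.0821 + 0.0668 + 0.0395 + 0.0321 = 0.47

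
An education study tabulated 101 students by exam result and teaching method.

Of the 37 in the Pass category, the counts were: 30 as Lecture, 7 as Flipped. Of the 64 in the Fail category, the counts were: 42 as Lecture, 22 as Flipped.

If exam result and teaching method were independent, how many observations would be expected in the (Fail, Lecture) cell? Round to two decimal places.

45.62

Row total (Fail) = 64; column total (Lecture) = 72; grand total N = 101.
Expected count = (row total × column total) / N = 64 × 72 / 101 = 45.62.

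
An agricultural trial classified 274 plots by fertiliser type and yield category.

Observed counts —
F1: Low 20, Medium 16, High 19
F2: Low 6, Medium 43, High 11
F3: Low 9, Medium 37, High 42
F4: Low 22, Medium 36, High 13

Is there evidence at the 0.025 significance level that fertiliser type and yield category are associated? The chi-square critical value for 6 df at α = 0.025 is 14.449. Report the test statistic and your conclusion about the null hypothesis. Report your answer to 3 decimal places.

Row totals: 55, 60, 88, 71. Column totals: 57, 132, 85. Grand total N = 274.
Expected counts (row total × column total / N):
  F1, Low: 55×57/274 = 11.4416
  F1, Medium: 55×132/274 = 26.4964
  F1, High: 55×85/274 = 17.0620
  F2, Low: 60×57/274 = 12.4818
  F2, Medium: 60×132/274 = 28.9051
  F2, High: 60×85/274 = 18.6131
  F3, Low: 88×57/274 = 18.3066
  F3, Medium: 88×132/274 = 42.3942
  F3, High: 88×85/274 = 27.2993
  F4, Low: 71×57/274 = 14.7701
  F4, Medium: 71×132/274 = 34.2044
  F4, High: 71×85/274 = 22.0255
Contributions (O − E)²/E:
  (20 − 11.4416)²/11.4416 = 6.4017
  (16 − 26.4964)²/26.4964 = 4.1581
  (19 − 17.0620)²/17.0620 = 0.2201
  (6 − 12.4818)²/12.4818 = 3.3660
  (43 − 28.9051)²/28.9051 = 6.8731
  (11 − 18.6131)²/18.6131 = 3.1139
  (9 − 18.3066)²/18.3066 = 4.7312
  (37 − 42.3942)²/42.3942 = 0.6864
  (42 − 27.2993)²/27.2993 = 7.9163
  (22 − 14.7701)²/14.7701 = 3.5390
  (36 − 34.2044)²/34.2044 = 0.0943
  (13 − 22.0255)²/22.0255 = 3.6984
χ² = 6.4017 + 4.1581 + 0.2201 + 3.3660 + 6.8731 + 3.1139 + 4.7312 + 0.6864 + 7.9163 + 3.5390 + 0.0943 + 3.6984 = 44.799
df = (4−1)(3−1) = 6. Since 44.799 > 14.449, reject the null hypothesis of independence at α = 0.025.

44.799; reject H₀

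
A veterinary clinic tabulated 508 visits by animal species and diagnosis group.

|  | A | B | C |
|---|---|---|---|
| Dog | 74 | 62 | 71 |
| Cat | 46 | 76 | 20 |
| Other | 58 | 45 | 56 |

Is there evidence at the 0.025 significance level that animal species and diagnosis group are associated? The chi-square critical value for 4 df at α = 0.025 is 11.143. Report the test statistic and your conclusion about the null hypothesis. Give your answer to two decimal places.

32.28; reject H₀

Row totals: 207, 142, 159. Column totals: 178, 183, 147. Grand total N = 508.
Expected counts (row total × column total / N):
  Dog, A: 207×178/508 = 72.531
  Dog, B: 207×183/508 = 74.569
  Dog, C: 207×147/508 = 59.900
  Cat, A: 142×178/508 = 49.756
  Cat, B: 142×183/508 = 51.154
  Cat, C: 142×147/508 = 41.091
  Other, A: 159×178/508 = 55.713
  Other, B: 159×183/508 = 57.278
  Other, C: 159×147/508 = 46.010
Contributions (O − E)²/E:
  (74 − 72.531)²/72.531 = 0.0298
  (62 − 74.569)²/74.569 = 2.1186
  (71 − 59.900)²/59.900 = 2.0569
  (46 − 49.756)²/49.756 = 0.2835
  (76 − 51.154)²/51.154 = 12.0679
  (20 − 41.091)²/41.091 = 10.8255
  (58 − 55.713)²/55.713 = 0.0939
  (45 − 57.278)²/57.278 = 2.6319
  (56 − 46.010)²/46.010 = 2.1691
χ² = 0.0298 + 2.1186 + 2.0569 + 0.2835 + 12.0679 + 10.8255 + 0.0939 + 2.6319 + 2.1691 = 32.28
df = (3−1)(3−1) = 4. Since 32.28 > 11.143, reject the null hypothesis of independence at α = 0.025.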